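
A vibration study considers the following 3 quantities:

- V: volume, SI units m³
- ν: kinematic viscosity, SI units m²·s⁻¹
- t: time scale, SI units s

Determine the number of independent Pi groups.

There are 3 variables and 2 base dimensions (L, T).
The dimension matrix has rank 2.
Independent dimensionless groups: 3 − 2 = 1.

1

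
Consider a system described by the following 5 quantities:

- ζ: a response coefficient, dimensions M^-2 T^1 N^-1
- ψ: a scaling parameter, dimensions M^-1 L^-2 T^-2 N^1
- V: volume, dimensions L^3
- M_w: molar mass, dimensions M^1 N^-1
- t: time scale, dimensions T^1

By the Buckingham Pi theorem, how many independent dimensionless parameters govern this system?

1

There are 5 variables and 4 base dimensions (M, L, T, N).
The dimension matrix has rank 4.
Independent dimensionless groups: 5 − 4 = 1.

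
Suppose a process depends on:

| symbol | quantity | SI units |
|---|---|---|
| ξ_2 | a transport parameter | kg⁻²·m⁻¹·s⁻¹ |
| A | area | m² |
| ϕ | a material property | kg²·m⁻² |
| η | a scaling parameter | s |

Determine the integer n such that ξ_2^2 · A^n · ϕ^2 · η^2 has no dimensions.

3

Balance the L exponent: (2)·n from A, plus 2·(-1) + 2·(-2) + 2·(0) = -6 from the rest, must sum to zero.
2n − 6 = 0, so n = 3.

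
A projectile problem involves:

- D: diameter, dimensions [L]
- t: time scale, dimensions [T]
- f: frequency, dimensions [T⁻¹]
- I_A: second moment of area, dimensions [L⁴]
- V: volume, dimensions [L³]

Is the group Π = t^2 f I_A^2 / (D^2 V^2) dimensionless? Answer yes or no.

no

Sum the exponent of each base dimension across the product:
  L: −2·[D]_L + 2·[t]_L + [f]_L + 2·[I_A]_L − 2·[V]_L = −2·(1) + 2·(0) + (0) + 2·(4) − 2·(3) = 0
  T: −2·[D]_T + 2·[t]_T + [f]_T + 2·[I_A]_T − 2·[V]_T = −2·(0) + 2·(1) + (-1) + 2·(0) − 2·(0) = 1
Net dimensions [T] ≠ [1] — not dimensionless.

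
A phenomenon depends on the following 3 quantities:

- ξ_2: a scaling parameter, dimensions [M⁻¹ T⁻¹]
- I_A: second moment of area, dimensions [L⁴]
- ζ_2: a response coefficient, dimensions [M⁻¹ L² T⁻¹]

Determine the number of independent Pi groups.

1

There are 3 variables and 3 base dimensions (M, L, T).
The dimension matrix has rank 2 (less than 3: the dimension vectors are linearly dependent).
Independent dimensionless groups: 3 − 2 = 1.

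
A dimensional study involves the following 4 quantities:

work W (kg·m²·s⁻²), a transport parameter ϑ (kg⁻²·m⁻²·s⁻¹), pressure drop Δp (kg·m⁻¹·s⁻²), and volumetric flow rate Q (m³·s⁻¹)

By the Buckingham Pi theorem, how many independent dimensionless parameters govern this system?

There are 4 variables and 3 base dimensions (M, L, T).
The dimension matrix has rank 3.
Independent dimensionless groups: 4 − 3 = 1.

1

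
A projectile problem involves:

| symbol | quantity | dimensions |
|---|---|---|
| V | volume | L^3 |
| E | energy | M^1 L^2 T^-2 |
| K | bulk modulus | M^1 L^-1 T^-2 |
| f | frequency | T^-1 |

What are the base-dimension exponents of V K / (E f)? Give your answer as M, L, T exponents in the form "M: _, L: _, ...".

M: 0, L: 0, T: 1

Collect each base-dimension exponent across the product:
  M: (0) − (1) + (1) − (0) = 0
  L: (3) − (2) + (-1) − (0) = 0
  T: (0) − (-2) + (-2) − (-1) = 1
So the dimensions are [T].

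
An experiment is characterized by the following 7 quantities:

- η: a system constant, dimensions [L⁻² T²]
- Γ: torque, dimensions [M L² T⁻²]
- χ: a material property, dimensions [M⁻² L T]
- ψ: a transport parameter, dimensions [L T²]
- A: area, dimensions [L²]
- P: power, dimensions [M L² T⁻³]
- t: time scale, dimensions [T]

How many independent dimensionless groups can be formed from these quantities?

4

There are 7 variables and 3 base dimensions (M, L, T).
The dimension matrix has rank 3.
Independent dimensionless groups: 7 − 3 = 4.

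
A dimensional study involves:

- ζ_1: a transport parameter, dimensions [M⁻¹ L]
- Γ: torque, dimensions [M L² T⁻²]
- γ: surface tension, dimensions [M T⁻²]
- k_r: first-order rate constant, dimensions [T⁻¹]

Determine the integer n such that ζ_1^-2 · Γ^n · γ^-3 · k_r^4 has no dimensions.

Balance the M exponent: (1)·n from Γ, plus −2·(-1) − 3·(1) + 4·(0) = -1 from the rest, must sum to zero.
n − 1 = 0, so n = 1.

1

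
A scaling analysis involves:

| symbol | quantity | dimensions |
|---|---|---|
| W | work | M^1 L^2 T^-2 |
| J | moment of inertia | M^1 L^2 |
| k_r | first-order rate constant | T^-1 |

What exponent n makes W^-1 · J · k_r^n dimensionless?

Balance the T exponent: (-1)·n from k_r, plus −(-2) + (0) = 2 from the rest, must sum to zero.
−n + 2 = 0, so n = 2.

2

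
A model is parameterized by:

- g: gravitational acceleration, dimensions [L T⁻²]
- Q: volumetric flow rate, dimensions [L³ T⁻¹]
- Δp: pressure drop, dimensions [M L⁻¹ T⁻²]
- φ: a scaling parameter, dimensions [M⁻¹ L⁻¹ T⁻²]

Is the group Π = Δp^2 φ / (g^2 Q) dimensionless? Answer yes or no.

no

Sum the exponent of each base dimension across the product:
  M: −2·[g]_M − [Q]_M + 2·[Δp]_M + [φ]_M = −2·(0) − (0) + 2·(1) + (-1) = 1
  L: −2·[g]_L − [Q]_L + 2·[Δp]_L + [φ]_L = −2·(1) − (3) + 2·(-1) + (-1) = -8
  T: −2·[g]_T − [Q]_T + 2·[Δp]_T + [φ]_T = −2·(-2) − (-1) + 2·(-2) + (-2) = -1
Net dimensions [M L⁻⁸ T⁻¹] ≠ [1] — not dimensionless.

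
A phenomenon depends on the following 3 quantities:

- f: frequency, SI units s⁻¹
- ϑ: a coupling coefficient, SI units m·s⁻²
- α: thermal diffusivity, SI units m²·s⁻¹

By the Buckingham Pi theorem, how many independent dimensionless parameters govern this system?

1

There are 3 variables and 2 base dimensions (L, T).
The dimension matrix has rank 2.
Independent dimensionless groups: 3 − 2 = 1.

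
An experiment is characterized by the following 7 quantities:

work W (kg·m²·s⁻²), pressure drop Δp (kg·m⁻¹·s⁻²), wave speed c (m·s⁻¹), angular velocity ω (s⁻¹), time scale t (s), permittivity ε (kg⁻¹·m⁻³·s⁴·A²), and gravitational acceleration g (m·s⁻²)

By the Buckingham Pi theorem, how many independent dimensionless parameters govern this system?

3

There are 7 variables and 4 base dimensions (M, L, T, I).
The dimension matrix has rank 4.
Independent dimensionless groups: 7 − 4 = 3.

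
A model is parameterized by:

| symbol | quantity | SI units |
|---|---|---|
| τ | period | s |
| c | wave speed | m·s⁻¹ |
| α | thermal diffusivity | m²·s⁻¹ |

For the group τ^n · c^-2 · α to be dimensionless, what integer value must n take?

Balance the T exponent: (1)·n from τ, plus −2·(-1) + (-1) = 1 from the rest, must sum to zero.
n + 1 = 0, so n = -1.

-1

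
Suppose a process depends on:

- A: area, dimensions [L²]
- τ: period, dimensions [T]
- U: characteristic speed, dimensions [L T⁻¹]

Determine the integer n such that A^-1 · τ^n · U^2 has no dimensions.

Balance the T exponent: (1)·n from τ, plus −(0) + 2·(-1) = -2 from the rest, must sum to zero.
n − 2 = 0, so n = 2.

2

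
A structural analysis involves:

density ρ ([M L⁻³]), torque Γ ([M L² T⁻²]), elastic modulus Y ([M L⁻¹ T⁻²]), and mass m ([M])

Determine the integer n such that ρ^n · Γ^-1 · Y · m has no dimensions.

Balance the M exponent: (1)·n from ρ, plus −(1) + (1) + (1) = 1 from the rest, must sum to zero.
n + 1 = 0, so n = -1.

-1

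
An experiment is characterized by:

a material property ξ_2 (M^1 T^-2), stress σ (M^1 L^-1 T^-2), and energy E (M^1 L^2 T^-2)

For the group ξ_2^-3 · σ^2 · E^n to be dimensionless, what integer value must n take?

Balance the M exponent: (1)·n from E, plus −3·(1) + 2·(1) = -1 from the rest, must sum to zero.
n − 1 = 0, so n = 1.

1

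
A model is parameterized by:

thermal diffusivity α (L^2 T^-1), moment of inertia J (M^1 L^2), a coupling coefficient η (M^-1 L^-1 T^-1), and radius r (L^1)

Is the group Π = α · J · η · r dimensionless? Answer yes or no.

Sum the exponent of each base dimension across the product:
  M: [α]_M + [J]_M + [η]_M + [r]_M = (0) + (1) + (-1) + (0) = 0
  L: [α]_L + [J]_L + [η]_L + [r]_L = (2) + (2) + (-1) + (1) = 4
  T: [α]_T + [J]_T + [η]_T + [r]_T = (-1) + (0) + (-1) + (0) = -2
Net dimensions [L⁴ T⁻²] ≠ [1] — not dimensionless.

no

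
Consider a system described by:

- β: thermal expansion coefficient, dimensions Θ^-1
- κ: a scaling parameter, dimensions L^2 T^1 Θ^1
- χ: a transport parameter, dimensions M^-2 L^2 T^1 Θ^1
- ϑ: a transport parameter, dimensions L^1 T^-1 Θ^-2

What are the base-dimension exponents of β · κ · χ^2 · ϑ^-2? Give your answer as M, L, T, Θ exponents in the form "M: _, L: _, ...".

M: -4, L: 4, T: 5, Θ: 6

Collect each base-dimension exponent across the product:
  M: (0) + (0) + 2·(-2) − 2·(0) = -4
  L: (0) + (2) + 2·(2) − 2·(1) = 4
  T: (0) + (1) + 2·(1) − 2·(-1) = 5
  Θ: (-1) + (1) + 2·(1) − 2·(-2) = 6
So the dimensions are [M⁻⁴ L⁴ T⁵ Θ⁶].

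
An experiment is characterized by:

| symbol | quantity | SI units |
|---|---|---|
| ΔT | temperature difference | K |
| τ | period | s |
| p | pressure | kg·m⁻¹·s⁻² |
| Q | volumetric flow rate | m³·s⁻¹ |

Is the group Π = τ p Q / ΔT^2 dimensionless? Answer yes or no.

no

Sum the exponent of each base dimension across the product:
  M: −2·[ΔT]_M + [τ]_M + [p]_M + [Q]_M = −2·(0) + (0) + (1) + (0) = 1
  L: −2·[ΔT]_L + [τ]_L + [p]_L + [Q]_L = −2·(0) + (0) + (-1) + (3) = 2
  T: −2·[ΔT]_T + [τ]_T + [p]_T + [Q]_T = −2·(0) + (1) + (-2) + (-1) = -2
  Θ: −2·[ΔT]_Θ + [τ]_Θ + [p]_Θ + [Q]_Θ = −2·(1) + (0) + (0) + (0) = -2
Net dimensions [M L² T⁻² Θ⁻²] ≠ [1] — not dimensionless.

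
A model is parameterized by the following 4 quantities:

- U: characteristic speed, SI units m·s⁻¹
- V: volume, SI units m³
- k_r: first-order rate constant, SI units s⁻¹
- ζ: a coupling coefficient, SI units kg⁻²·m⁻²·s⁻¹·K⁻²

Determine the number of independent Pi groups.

There are 4 variables and 4 base dimensions (M, L, T, Θ).
The dimension matrix has rank 3 (less than 4: the dimension vectors are linearly dependent).
Independent dimensionless groups: 4 − 3 = 1.

1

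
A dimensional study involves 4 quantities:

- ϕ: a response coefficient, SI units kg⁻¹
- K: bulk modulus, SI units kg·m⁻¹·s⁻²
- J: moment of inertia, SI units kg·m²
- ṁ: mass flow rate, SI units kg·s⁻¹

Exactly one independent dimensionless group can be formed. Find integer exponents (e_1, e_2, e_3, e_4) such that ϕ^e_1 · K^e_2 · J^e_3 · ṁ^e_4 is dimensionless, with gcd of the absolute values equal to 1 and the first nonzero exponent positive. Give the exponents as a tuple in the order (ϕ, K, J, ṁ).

(1, -2, -1, 4)

M: e_1·(-1) + e_2·(1) + e_3·(1) + e_4·(1) = 0
L: e_1·(0) + e_2·(-1) + e_3·(2) + e_4·(0) = 0
T: e_1·(0) + e_2·(-2) + e_3·(0) + e_4·(-1) = 0
Solving this homogeneous linear system for the smallest-integer solution (first nonzero entry positive) gives (1, -2, -1, 4).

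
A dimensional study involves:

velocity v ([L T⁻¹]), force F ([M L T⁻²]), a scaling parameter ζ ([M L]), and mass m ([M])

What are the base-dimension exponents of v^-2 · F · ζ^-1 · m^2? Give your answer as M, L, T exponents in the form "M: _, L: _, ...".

Collect each base-dimension exponent across the product:
  M: −2·(0) + (1) − (1) + 2·(1) = 2
  L: −2·(1) + (1) − (1) + 2·(0) = -2
  T: −2·(-1) + (-2) − (0) + 2·(0) = 0
So the dimensions are [M² L⁻²].

M: 2, L: -2, T: 0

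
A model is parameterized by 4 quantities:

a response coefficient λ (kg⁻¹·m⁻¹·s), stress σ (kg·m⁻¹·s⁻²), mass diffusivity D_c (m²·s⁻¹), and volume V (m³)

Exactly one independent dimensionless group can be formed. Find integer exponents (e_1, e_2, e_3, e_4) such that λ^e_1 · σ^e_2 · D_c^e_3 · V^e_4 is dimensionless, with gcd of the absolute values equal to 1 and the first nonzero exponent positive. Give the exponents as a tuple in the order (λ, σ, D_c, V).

(3, 3, -3, 4)

M: e_1·(-1) + e_2·(1) + e_3·(0) + e_4·(0) = 0
L: e_1·(-1) + e_2·(-1) + e_3·(2) + e_4·(3) = 0
T: e_1·(1) + e_2·(-2) + e_3·(-1) + e_4·(0) = 0
Solving this homogeneous linear system for the smallest-integer solution (first nonzero entry positive) gives (3, 3, -3, 4).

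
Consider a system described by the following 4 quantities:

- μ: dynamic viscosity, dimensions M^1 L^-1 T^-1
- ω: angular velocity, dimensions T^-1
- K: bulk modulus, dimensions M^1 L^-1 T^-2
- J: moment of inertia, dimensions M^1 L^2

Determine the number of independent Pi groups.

There are 4 variables and 3 base dimensions (M, L, T).
The dimension matrix has rank 3.
Independent dimensionless groups: 4 − 3 = 1.

1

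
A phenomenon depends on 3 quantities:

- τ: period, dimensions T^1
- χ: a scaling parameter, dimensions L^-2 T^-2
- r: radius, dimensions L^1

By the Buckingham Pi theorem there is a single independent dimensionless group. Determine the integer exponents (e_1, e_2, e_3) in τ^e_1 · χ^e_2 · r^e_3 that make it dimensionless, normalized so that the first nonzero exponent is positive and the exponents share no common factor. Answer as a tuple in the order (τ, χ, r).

L: e_1·(0) + e_2·(-2) + e_3·(1) = 0
T: e_1·(1) + e_2·(-2) + e_3·(0) = 0
Solving this homogeneous linear system for the smallest-integer solution (first nonzero entry positive) gives (2, 1, 2).

(2, 1, 2)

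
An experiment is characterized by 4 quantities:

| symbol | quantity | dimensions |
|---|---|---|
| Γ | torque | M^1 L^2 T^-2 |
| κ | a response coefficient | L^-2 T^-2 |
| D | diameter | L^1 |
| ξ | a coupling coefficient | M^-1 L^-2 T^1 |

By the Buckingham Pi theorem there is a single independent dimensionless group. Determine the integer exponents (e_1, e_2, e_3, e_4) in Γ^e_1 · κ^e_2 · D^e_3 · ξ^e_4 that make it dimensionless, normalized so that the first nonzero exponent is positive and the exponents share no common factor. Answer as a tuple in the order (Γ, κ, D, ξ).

M: e_1·(1) + e_2·(0) + e_3·(0) + e_4·(-1) = 0
L: e_1·(2) + e_2·(-2) + e_3·(1) + e_4·(-2) = 0
T: e_1·(-2) + e_2·(-2) + e_3·(0) + e_4·(1) = 0
Solving this homogeneous linear system for the smallest-integer solution (first nonzero entry positive) gives (2, -1, -2, 2).

(2, -1, -2, 2)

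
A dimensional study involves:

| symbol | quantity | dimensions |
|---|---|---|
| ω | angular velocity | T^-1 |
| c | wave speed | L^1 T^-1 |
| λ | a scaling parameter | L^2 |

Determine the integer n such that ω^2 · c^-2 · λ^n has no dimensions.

1

Balance the L exponent: (2)·n from λ, plus 2·(0) − 2·(1) = -2 from the rest, must sum to zero.
2n − 2 = 0, so n = 1.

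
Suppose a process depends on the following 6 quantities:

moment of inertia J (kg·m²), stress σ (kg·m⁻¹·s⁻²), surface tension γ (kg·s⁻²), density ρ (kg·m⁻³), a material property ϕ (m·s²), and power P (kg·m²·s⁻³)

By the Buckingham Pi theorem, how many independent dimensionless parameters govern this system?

3

There are 6 variables and 3 base dimensions (M, L, T).
The dimension matrix has rank 3.
Independent dimensionless groups: 6 − 3 = 3.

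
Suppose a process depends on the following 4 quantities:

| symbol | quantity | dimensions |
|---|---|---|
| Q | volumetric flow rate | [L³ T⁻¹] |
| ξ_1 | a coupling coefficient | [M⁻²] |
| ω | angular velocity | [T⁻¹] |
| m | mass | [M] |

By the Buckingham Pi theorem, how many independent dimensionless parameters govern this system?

1

There are 4 variables and 3 base dimensions (M, L, T).
The dimension matrix has rank 3.
Independent dimensionless groups: 4 − 3 = 1.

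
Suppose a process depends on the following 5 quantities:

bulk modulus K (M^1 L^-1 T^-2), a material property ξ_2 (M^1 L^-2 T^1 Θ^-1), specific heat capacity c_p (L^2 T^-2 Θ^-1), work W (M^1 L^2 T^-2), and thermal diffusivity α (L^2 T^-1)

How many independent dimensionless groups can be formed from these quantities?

There are 5 variables and 4 base dimensions (M, L, T, Θ).
The dimension matrix has rank 4.
Independent dimensionless groups: 5 − 4 = 1.

1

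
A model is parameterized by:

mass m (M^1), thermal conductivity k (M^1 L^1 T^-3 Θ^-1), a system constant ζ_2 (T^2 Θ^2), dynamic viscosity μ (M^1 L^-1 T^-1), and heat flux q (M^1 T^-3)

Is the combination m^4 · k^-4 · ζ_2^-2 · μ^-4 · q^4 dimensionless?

yes

Sum the exponent of each base dimension across the product:
  M: 4·[m]_M − 4·[k]_M − 2·[ζ_2]_M − 4·[μ]_M + 4·[q]_M = 4·(1) − 4·(1) − 2·(0) − 4·(1) + 4·(1) = 0
  L: 4·[m]_L − 4·[k]_L − 2·[ζ_2]_L − 4·[μ]_L + 4·[q]_L = 4·(0) − 4·(1) − 2·(0) − 4·(-1) + 4·(0) = 0
  T: 4·[m]_T − 4·[k]_T − 2·[ζ_2]_T − 4·[μ]_T + 4·[q]_T = 4·(0) − 4·(-3) − 2·(2) − 4·(-1) + 4·(-3) = 0
  Θ: 4·[m]_Θ − 4·[k]_Θ − 2·[ζ_2]_Θ − 4·[μ]_Θ + 4·[q]_Θ = 4·(0) − 4·(-1) − 2·(2) − 4·(0) + 4·(0) = 0
All base exponents vanish — dimensionless.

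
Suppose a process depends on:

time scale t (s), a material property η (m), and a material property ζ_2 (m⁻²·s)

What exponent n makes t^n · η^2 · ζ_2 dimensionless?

Balance the T exponent: (1)·n from t, plus 2·(0) + (1) = 1 from the rest, must sum to zero.
n + 1 = 0, so n = -1.

-1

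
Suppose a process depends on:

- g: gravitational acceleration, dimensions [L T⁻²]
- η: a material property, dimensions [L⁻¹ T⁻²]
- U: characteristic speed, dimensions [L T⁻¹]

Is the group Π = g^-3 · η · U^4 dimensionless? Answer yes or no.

yes

Sum the exponent of each base dimension across the product:
  L: −3·[g]_L + [η]_L + 4·[U]_L = −3·(1) + (-1) + 4·(1) = 0
  T: −3·[g]_T + [η]_T + 4·[U]_T = −3·(-2) + (-2) + 4·(-1) = 0
All base exponents vanish — dimensionless.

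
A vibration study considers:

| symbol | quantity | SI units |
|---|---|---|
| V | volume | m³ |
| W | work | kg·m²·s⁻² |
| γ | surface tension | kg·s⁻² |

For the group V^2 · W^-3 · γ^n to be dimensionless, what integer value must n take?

3

Balance the M exponent: (1)·n from γ, plus 2·(0) − 3·(1) = -3 from the rest, must sum to zero.
n − 3 = 0, so n = 3.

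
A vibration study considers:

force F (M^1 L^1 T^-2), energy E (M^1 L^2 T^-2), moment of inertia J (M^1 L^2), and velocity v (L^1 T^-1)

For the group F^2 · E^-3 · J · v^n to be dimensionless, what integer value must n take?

2

Balance the L exponent: (1)·n from v, plus 2·(1) − 3·(2) + (2) = -2 from the rest, must sum to zero.
n − 2 = 0, so n = 2.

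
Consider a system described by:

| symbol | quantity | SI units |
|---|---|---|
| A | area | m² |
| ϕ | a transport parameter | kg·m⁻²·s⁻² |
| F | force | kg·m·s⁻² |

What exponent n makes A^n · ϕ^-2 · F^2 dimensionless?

Balance the L exponent: (2)·n from A, plus −2·(-2) + 2·(1) = 6 from the rest, must sum to zero.
2n + 6 = 0, so n = -3.

-3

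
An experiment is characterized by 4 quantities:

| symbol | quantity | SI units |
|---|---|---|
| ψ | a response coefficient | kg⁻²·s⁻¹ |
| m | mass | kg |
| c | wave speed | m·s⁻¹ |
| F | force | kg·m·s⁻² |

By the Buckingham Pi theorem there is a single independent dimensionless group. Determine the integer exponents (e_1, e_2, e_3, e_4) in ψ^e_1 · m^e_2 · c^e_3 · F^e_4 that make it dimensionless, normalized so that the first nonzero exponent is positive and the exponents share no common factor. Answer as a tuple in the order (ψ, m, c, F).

(1, 3, 1, -1)

M: e_1·(-2) + e_2·(1) + e_3·(0) + e_4·(1) = 0
L: e_1·(0) + e_2·(0) + e_3·(1) + e_4·(1) = 0
T: e_1·(-1) + e_2·(0) + e_3·(-1) + e_4·(-2) = 0
Solving this homogeneous linear system for the smallest-integer solution (first nonzero entry positive) gives (1, 3, 1, -1).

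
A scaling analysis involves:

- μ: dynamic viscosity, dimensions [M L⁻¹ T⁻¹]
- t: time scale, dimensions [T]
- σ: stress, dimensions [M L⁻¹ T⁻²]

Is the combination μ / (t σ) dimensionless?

Sum the exponent of each base dimension across the product:
  M: [μ]_M − [t]_M − [σ]_M = (1) − (0) − (1) = 0
  L: [μ]_L − [t]_L − [σ]_L = (-1) − (0) − (-1) = 0
  T: [μ]_T − [t]_T − [σ]_T = (-1) − (1) − (-2) = 0
All base exponents vanish — dimensionless.

yes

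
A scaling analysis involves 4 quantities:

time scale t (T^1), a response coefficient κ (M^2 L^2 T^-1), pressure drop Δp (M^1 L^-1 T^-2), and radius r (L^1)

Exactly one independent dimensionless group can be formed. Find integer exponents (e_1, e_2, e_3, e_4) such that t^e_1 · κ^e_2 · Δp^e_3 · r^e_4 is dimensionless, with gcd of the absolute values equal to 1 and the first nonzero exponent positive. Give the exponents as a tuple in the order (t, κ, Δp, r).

M: e_1·(0) + e_2·(2) + e_3·(1) + e_4·(0) = 0
L: e_1·(0) + e_2·(2) + e_3·(-1) + e_4·(1) = 0
T: e_1·(1) + e_2·(-1) + e_3·(-2) + e_4·(0) = 0
Solving this homogeneous linear system for the smallest-integer solution (first nonzero entry positive) gives (3, -1, 2, 4).

(3, -1, 2, 4)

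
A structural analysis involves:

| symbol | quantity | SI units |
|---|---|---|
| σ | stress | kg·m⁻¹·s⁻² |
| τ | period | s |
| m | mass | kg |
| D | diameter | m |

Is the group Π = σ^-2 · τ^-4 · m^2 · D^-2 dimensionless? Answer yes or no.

Sum the exponent of each base dimension across the product:
  M: −2·[σ]_M − 4·[τ]_M + 2·[m]_M − 2·[D]_M = −2·(1) − 4·(0) + 2·(1) − 2·(0) = 0
  L: −2·[σ]_L − 4·[τ]_L + 2·[m]_L − 2·[D]_L = −2·(-1) − 4·(0) + 2·(0) − 2·(1) = 0
  T: −2·[σ]_T − 4·[τ]_T + 2·[m]_T − 2·[D]_T = −2·(-2) − 4·(1) + 2·(0) − 2·(0) = 0
  Θ: −2·[σ]_Θ − 4·[τ]_Θ + 2·[m]_Θ − 2·[D]_Θ = −2·(0) − 4·(0) + 2·(0) − 2·(0) = 0
All base exponents vanish — dimensionless.

yes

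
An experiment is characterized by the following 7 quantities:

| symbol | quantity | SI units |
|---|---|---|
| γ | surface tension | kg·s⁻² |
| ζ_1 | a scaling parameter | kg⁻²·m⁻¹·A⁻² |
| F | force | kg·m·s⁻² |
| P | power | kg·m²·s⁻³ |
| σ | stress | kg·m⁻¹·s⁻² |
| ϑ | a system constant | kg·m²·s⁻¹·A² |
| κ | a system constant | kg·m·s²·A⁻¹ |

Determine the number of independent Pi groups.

3

There are 7 variables and 4 base dimensions (M, L, T, I).
The dimension matrix has rank 4.
Independent dimensionless groups: 7 − 4 = 3.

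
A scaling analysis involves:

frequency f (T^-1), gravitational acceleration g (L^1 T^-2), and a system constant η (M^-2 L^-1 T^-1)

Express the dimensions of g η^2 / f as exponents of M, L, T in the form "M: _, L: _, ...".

M: -4, L: -1, T: -3

Collect each base-dimension exponent across the product:
  M: −(0) + (0) + 2·(-2) = -4
  L: −(0) + (1) + 2·(-1) = -1
  T: −(-1) + (-2) + 2·(-1) = -3
So the dimensions are [M⁻⁴ L⁻¹ T⁻³].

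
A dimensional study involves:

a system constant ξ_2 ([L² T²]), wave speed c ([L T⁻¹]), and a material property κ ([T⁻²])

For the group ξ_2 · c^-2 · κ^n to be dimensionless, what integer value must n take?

2

Balance the T exponent: (-2)·n from κ, plus (2) − 2·(-1) = 4 from the rest, must sum to zero.
-2n + 4 = 0, so n = 2.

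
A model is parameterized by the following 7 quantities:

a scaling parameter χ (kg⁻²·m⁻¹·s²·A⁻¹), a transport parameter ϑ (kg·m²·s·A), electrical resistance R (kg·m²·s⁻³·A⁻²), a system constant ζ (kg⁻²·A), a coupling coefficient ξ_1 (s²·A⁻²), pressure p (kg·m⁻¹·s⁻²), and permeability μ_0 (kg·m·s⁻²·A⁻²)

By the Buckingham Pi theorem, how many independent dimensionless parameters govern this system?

3

There are 7 variables and 4 base dimensions (M, L, T, I).
The dimension matrix has rank 4.
Independent dimensionless groups: 7 − 4 = 3.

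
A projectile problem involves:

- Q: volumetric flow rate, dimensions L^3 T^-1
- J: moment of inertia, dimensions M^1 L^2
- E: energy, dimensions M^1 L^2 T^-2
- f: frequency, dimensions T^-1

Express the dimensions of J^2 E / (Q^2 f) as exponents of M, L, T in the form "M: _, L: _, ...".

M: 3, L: 0, T: 1

Collect each base-dimension exponent across the product:
  M: −2·(0) + 2·(1) + (1) − (0) = 3
  L: −2·(3) + 2·(2) + (2) − (0) = 0
  T: −2·(-1) + 2·(0) + (-2) − (-1) = 1
So the dimensions are [M³ T].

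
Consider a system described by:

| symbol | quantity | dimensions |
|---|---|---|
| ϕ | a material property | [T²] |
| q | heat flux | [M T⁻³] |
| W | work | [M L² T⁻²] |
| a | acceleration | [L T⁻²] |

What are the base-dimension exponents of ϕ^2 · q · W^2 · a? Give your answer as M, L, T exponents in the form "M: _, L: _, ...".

M: 3, L: 5, T: -5

Collect each base-dimension exponent across the product:
  M: 2·(0) + (1) + 2·(1) + (0) = 3
  L: 2·(0) + (0) + 2·(2) + (1) = 5
  T: 2·(2) + (-3) + 2·(-2) + (-2) = -5
So the dimensions are [M³ L⁵ T⁻⁵].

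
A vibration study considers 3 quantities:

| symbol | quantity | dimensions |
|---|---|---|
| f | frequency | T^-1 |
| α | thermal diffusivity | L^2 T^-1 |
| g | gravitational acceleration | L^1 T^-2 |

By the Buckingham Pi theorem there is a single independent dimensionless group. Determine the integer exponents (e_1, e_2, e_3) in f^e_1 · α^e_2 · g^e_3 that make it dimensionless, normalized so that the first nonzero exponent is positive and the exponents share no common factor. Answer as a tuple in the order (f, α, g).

(3, 1, -2)

L: e_1·(0) + e_2·(2) + e_3·(1) = 0
T: e_1·(-1) + e_2·(-1) + e_3·(-2) = 0
Solving this homogeneous linear system for the smallest-integer solution (first nonzero entry positive) gives (3, 1, -2).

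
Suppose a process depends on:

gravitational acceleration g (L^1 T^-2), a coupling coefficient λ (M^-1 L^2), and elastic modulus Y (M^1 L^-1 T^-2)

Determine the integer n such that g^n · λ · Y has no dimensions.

Balance the L exponent: (1)·n from g, plus (2) + (-1) = 1 from the rest, must sum to zero.
n + 1 = 0, so n = -1.

-1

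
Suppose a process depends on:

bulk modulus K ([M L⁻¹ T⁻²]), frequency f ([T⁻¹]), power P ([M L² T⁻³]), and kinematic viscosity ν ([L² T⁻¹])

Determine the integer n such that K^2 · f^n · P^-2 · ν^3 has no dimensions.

-1

Balance the T exponent: (-1)·n from f, plus 2·(-2) − 2·(-3) + 3·(-1) = -1 from the rest, must sum to zero.
−n − 1 = 0, so n = -1.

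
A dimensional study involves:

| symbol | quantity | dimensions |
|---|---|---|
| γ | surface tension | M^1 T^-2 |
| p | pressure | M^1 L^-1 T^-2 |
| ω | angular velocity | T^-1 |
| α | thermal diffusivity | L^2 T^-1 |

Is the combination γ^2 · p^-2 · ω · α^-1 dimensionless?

Sum the exponent of each base dimension across the product:
  M: 2·[γ]_M − 2·[p]_M + [ω]_M − [α]_M = 2·(1) − 2·(1) + (0) − (0) = 0
  L: 2·[γ]_L − 2·[p]_L + [ω]_L − [α]_L = 2·(0) − 2·(-1) + (0) − (2) = 0
  T: 2·[γ]_T − 2·[p]_T + [ω]_T − [α]_T = 2·(-2) − 2·(-2) + (-1) − (-1) = 0
  Θ: 2·[γ]_Θ − 2·[p]_Θ + [ω]_Θ − [α]_Θ = 2·(0) − 2·(0) + (0) − (0) = 0
All base exponents vanish — dimensionless.

yes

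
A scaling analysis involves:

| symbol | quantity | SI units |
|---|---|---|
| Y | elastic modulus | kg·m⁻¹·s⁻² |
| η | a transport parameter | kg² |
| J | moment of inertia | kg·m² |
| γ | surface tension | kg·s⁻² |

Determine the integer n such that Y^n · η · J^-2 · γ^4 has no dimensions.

Balance the M exponent: (1)·n from Y, plus (2) − 2·(1) + 4·(1) = 4 from the rest, must sum to zero.
n + 4 = 0, so n = -4.

-4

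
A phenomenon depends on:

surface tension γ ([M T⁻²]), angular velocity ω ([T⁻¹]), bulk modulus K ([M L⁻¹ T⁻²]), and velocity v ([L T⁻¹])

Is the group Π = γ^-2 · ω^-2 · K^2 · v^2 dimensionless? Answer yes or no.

yes

Sum the exponent of each base dimension across the product:
  M: −2·[γ]_M − 2·[ω]_M + 2·[K]_M + 2·[v]_M = −2·(1) − 2·(0) + 2·(1) + 2·(0) = 0
  L: −2·[γ]_L − 2·[ω]_L + 2·[K]_L + 2·[v]_L = −2·(0) − 2·(0) + 2·(-1) + 2·(1) = 0
  T: −2·[γ]_T − 2·[ω]_T + 2·[K]_T + 2·[v]_T = −2·(-2) − 2·(-1) + 2·(-2) + 2·(-1) = 0
  Θ: −2·[γ]_Θ − 2·[ω]_Θ + 2·[K]_Θ + 2·[v]_Θ = −2·(0) − 2·(0) + 2·(0) + 2·(0) = 0
All base exponents vanish — dimensionless.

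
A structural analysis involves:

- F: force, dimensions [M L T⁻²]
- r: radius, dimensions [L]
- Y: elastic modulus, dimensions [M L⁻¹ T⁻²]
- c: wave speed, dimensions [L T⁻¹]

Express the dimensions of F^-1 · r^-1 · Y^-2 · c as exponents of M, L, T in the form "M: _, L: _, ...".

M: -3, L: 1, T: 5

Collect each base-dimension exponent across the product:
  M: −(1) − (0) − 2·(1) + (0) = -3
  L: −(1) − (1) − 2·(-1) + (1) = 1
  T: −(-2) − (0) − 2·(-2) + (-1) = 5
So the dimensions are [M⁻³ L T⁵].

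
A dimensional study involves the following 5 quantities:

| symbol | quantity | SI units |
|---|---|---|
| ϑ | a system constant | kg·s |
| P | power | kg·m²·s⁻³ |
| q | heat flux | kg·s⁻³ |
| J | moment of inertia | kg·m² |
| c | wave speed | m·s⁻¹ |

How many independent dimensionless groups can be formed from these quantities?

2

There are 5 variables and 3 base dimensions (M, L, T).
The dimension matrix has rank 3.
Independent dimensionless groups: 5 − 3 = 2.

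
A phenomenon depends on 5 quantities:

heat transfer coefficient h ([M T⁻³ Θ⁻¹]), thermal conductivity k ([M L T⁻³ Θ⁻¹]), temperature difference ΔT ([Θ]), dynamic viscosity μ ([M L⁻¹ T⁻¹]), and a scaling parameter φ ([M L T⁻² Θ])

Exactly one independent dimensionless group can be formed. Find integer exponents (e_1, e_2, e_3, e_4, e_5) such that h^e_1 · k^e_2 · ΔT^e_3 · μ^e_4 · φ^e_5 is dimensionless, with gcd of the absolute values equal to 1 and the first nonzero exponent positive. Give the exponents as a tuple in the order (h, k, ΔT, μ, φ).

M: e_1·(1) + e_2·(1) + e_3·(0) + e_4·(1) + e_5·(1) = 0
L: e_1·(0) + e_2·(1) + e_3·(0) + e_4·(-1) + e_5·(1) = 0
T: e_1·(-3) + e_2·(-3) + e_3·(0) + e_4·(-1) + e_5·(-2) = 0
Θ: e_1·(-1) + e_2·(-1) + e_3·(1) + e_4·(0) + e_5·(1) = 0
Solving this homogeneous linear system for the smallest-integer solution (first nonzero entry positive) gives (2, -3, -3, -1, 2).

(2, -3, -3, -1, 2)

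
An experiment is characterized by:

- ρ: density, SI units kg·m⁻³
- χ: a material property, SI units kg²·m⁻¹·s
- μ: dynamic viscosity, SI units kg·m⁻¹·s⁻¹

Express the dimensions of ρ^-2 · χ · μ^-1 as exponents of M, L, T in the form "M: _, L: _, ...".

M: -1, L: 6, T: 2

Collect each base-dimension exponent across the product:
  M: −2·(1) + (2) − (1) = -1
  L: −2·(-3) + (-1) − (-1) = 6
  T: −2·(0) + (1) − (-1) = 2
So the dimensions are [M⁻¹ L⁶ T²].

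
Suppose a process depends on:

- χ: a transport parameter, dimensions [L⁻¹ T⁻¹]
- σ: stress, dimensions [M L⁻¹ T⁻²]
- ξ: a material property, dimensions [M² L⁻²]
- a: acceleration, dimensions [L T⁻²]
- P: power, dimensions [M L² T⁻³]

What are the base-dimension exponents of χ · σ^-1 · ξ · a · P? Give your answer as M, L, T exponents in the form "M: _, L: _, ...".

M: 2, L: 1, T: -4

Collect each base-dimension exponent across the product:
  M: (0) − (1) + (2) + (0) + (1) = 2
  L: (-1) − (-1) + (-2) + (1) + (2) = 1
  T: (-1) − (-2) + (0) + (-2) + (-3) = -4
So the dimensions are [M² L T⁻⁴].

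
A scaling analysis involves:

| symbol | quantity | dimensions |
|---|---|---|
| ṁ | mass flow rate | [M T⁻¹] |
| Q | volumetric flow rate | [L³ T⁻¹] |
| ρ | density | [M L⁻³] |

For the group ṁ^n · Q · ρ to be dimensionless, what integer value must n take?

Balance the M exponent: (1)·n from ṁ, plus (0) + (1) = 1 from the rest, must sum to zero.
n + 1 = 0, so n = -1.

-1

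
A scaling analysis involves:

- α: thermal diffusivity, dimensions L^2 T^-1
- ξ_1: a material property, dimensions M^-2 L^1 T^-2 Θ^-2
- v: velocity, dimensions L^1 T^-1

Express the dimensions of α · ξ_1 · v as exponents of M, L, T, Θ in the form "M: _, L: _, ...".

Collect each base-dimension exponent across the product:
  M: (0) + (-2) + (0) = -2
  L: (2) + (1) + (1) = 4
  T: (-1) + (-2) + (-1) = -4
  Θ: (0) + (-2) + (0) = -2
So the dimensions are [M⁻² L⁴ T⁻⁴ Θ⁻²].

M: -2, L: 4, T: -4, Θ: -2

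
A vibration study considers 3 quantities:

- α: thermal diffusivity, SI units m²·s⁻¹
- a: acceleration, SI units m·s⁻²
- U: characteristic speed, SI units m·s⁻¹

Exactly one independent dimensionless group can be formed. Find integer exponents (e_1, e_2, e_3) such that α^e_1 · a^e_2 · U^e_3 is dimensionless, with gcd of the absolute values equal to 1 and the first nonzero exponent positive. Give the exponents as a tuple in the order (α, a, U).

L: e_1·(2) + e_2·(1) + e_3·(1) = 0
T: e_1·(-1) + e_2·(-2) + e_3·(-1) = 0
Solving this homogeneous linear system for the smallest-integer solution (first nonzero entry positive) gives (1, 1, -3).

(1, 1, -3)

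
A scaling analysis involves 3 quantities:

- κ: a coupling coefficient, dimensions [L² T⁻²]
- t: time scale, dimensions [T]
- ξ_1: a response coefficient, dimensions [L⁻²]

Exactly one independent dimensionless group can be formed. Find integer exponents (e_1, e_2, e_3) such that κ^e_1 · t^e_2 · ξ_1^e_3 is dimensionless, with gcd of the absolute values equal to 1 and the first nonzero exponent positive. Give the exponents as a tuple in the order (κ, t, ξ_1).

(1, 2, 1)

L: e_1·(2) + e_2·(0) + e_3·(-2) = 0
T: e_1·(-2) + e_2·(1) + e_3·(0) = 0
Solving this homogeneous linear system for the smallest-integer solution (first nonzero entry positive) gives (1, 2, 1).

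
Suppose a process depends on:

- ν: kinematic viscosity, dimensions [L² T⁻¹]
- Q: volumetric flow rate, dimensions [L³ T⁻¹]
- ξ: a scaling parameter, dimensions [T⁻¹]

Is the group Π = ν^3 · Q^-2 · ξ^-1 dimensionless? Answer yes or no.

Sum the exponent of each base dimension across the product:
  M: 3·[ν]_M − 2·[Q]_M − [ξ]_M = 3·(0) − 2·(0) − (0) = 0
  L: 3·[ν]_L − 2·[Q]_L − [ξ]_L = 3·(2) − 2·(3) − (0) = 0
  T: 3·[ν]_T − 2·[Q]_T − [ξ]_T = 3·(-1) − 2·(-1) − (-1) = 0
All base exponents vanish — dimensionless.

yes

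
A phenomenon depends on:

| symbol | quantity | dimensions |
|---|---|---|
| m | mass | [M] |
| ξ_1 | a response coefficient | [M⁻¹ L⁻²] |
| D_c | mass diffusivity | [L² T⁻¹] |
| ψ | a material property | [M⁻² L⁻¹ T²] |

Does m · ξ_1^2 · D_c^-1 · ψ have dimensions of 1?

no

Sum the exponent of each base dimension across the product:
  M: [m]_M + 2·[ξ_1]_M − [D_c]_M + [ψ]_M = (1) + 2·(-1) − (0) + (-2) = -3
  L: [m]_L + 2·[ξ_1]_L − [D_c]_L + [ψ]_L = (0) + 2·(-2) − (2) + (-1) = -7
  T: [m]_T + 2·[ξ_1]_T − [D_c]_T + [ψ]_T = (0) + 2·(0) − (-1) + (2) = 3
Net dimensions [M⁻³ L⁻⁷ T³] ≠ [1] — not dimensionless.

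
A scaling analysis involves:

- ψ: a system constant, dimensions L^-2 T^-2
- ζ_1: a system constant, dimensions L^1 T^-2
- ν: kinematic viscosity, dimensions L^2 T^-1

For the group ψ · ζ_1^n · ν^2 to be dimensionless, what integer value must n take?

Balance the L exponent: (1)·n from ζ_1, plus (-2) + 2·(2) = 2 from the rest, must sum to zero.
n + 2 = 0, so n = -2.

-2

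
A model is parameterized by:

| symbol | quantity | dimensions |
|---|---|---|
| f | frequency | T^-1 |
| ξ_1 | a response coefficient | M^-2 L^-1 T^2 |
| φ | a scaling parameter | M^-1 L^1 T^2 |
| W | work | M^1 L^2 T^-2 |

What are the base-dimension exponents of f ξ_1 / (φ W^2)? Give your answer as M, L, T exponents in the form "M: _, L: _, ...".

M: -3, L: -6, T: 3

Collect each base-dimension exponent across the product:
  M: (0) + (-2) − (-1) − 2·(1) = -3
  L: (0) + (-1) − (1) − 2·(2) = -6
  T: (-1) + (2) − (2) − 2·(-2) = 3
So the dimensions are [M⁻³ L⁻⁶ T³].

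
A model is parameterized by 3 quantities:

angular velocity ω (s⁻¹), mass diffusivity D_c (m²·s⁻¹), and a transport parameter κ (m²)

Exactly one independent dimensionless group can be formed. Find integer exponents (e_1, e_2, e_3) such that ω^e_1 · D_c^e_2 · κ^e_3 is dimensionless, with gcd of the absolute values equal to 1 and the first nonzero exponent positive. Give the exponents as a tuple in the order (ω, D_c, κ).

(1, -1, 1)

L: e_1·(0) + e_2·(2) + e_3·(2) = 0
T: e_1·(-1) + e_2·(-1) + e_3·(0) = 0
Solving this homogeneous linear system for the smallest-integer solution (first nonzero entry positive) gives (1, -1, 1).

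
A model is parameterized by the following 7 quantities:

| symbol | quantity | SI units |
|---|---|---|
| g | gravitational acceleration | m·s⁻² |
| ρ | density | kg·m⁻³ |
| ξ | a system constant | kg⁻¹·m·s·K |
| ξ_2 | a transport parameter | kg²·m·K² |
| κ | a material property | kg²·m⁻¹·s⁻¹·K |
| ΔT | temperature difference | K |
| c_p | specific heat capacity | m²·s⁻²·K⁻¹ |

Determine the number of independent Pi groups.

3

There are 7 variables and 4 base dimensions (M, L, T, Θ).
The dimension matrix has rank 4.
Independent dimensionless groups: 7 − 4 = 3.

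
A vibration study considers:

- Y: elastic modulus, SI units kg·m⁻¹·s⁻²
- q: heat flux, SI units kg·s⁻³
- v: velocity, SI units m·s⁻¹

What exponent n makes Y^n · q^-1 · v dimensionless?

Balance the M exponent: (1)·n from Y, plus −(1) + (0) = -1 from the rest, must sum to zero.
n − 1 = 0, so n = 1.

1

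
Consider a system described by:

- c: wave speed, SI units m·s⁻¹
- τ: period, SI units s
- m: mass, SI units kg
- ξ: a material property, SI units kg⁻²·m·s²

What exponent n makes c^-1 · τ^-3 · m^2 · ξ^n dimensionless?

1

Balance the M exponent: (-2)·n from ξ, plus −(0) − 3·(0) + 2·(1) = 2 from the rest, must sum to zero.
-2n + 2 = 0, so n = 1.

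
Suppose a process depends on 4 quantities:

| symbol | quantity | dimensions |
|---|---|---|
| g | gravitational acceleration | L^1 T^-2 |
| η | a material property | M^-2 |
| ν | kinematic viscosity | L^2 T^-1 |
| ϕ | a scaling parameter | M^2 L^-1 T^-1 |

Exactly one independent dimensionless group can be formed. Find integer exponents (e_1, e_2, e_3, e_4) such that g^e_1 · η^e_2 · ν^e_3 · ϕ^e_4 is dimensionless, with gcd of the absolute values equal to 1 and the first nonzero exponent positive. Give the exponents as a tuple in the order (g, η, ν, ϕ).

M: e_1·(0) + e_2·(-2) + e_3·(0) + e_4·(2) = 0
L: e_1·(1) + e_2·(0) + e_3·(2) + e_4·(-1) = 0
T: e_1·(-2) + e_2·(0) + e_3·(-1) + e_4·(-1) = 0
Solving this homogeneous linear system for the smallest-integer solution (first nonzero entry positive) gives (1, -1, -1, -1).

(1, -1, -1, -1)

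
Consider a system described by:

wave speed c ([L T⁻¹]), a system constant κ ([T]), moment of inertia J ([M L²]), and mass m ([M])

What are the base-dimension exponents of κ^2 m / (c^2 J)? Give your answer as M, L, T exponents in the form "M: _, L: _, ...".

M: 0, L: -4, T: 4

Collect each base-dimension exponent across the product:
  M: −2·(0) + 2·(0) − (1) + (1) = 0
  L: −2·(1) + 2·(0) − (2) + (0) = -4
  T: −2·(-1) + 2·(1) − (0) + (0) = 4
So the dimensions are [L⁻⁴ T⁴].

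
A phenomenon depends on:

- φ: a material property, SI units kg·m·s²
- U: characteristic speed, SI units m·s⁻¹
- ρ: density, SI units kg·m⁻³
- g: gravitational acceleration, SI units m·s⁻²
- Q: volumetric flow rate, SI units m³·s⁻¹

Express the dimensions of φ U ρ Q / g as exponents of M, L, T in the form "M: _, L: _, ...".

M: 2, L: 1, T: 2

Collect each base-dimension exponent across the product:
  M: (1) + (0) + (1) − (0) + (0) = 2
  L: (1) + (1) + (-3) − (1) + (3) = 1
  T: (2) + (-1) + (0) − (-2) + (-1) = 2
So the dimensions are [M² L T²].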